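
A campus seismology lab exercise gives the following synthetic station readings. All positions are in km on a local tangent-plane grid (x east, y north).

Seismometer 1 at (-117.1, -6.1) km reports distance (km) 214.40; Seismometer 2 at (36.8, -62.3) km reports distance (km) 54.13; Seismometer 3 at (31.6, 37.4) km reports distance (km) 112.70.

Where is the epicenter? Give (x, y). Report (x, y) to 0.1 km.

(90.8, -58.5)

Circle about each station: (x + 117.1)² + (y + 6.1)² = 214.40²; (x − 36.8)² + (y + 62.3)² = 54.13²; (x − 31.6)² + (y − 37.4)² = 112.70².
Subtracting the Seismometer 1 equation from the Seismometer 2 and Seismometer 3 equations removes the quadratic terms:
307.8 x − 112.4 y = 34523.21
297.4 x + 87.0 y = 21913.77
Solving the 2×2 system: x ≈ 90.8, y ≈ -58.5 km.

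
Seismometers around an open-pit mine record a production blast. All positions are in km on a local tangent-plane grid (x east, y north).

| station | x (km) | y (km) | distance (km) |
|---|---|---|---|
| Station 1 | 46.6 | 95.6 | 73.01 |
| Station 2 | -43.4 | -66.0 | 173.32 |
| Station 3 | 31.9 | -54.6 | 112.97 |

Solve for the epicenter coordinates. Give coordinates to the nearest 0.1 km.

Circle about each station: (x − 46.6)² + (y − 95.6)² = 73.01²; (x + 43.4)² + (y + 66.0)² = 173.32²; (x − 31.9)² + (y + 54.6)² = 112.97².
Subtracting the Station 1 equation from the Station 2 and Station 3 equations removes the quadratic terms:
-180.0 x − 323.2 y = -29780.72
-29.4 x − 300.4 y = -14743.91
Solving the 2×2 system: x ≈ 93.8, y ≈ 39.9 km.
Check against Station 1 (with the unrounded x, y): √((x − 46.6)²+(y − 95.6)²) = 73.01 ≈ 73.01 km. ✓

93.8 km east, 39.9 km north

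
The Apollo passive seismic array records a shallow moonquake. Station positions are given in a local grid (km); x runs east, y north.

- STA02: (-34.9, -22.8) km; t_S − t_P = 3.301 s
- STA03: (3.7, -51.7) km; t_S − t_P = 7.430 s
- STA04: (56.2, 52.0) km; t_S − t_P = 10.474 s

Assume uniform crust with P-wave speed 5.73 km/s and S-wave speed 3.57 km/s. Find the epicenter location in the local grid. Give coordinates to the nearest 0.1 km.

-32.9 km east, 8.4 km north

Distance from S−P lag: d = Δt · v_P v_S / (v_P − v_S) = Δt · (5.73·3.57)/(5.73−3.57) ≈ 9.4704·Δt.
So d_STA02 = 31.26, d_STA03 = 70.37, d_STA04 = 99.19 km.
Circle about each station: (x + 34.9)² + (y + 22.8)² = 31.26²; (x − 3.7)² + (y + 51.7)² = 70.37²; (x − 56.2)² + (y − 52.0)² = 99.19².
Subtracting pairs of circle equations eliminates x²+y² and gives linear equations (the radical axes):
77.2 x − 57.8 y = -3026.02
182.2 x + 149.6 y = -4736.88
Solving the 2×2 system: x ≈ -32.9, y ≈ 8.4 km.
Check against STA02 (with the unrounded x, y): √((x + 34.9)²+(y + 22.8)²) = 31.27 ≈ 31.26 km. ✓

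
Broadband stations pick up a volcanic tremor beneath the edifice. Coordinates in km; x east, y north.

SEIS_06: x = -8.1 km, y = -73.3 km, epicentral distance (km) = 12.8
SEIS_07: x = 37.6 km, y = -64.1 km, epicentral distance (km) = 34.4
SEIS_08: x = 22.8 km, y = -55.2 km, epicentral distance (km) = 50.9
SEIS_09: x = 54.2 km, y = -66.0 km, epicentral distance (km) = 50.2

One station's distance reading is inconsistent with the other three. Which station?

Solve using three stations at a time. Using SEIS_06, SEIS_07, SEIS_09 (subtract circle equations pairwise → linear system) gives (x, y) ≈ (4.6, -73.8).
Distances from that point to each station vs reported:
  SEIS_06: calculated 12.7 vs reported 12.8 → residual 0.1 km
  SEIS_07: calculated 34.4 vs reported 34.4 → residual 0.0 km
  SEIS_08: calculated 26.0 vs reported 50.9 → residual 24.9 km
  SEIS_09: calculated 50.2 vs reported 50.2 → residual 0.0 km
SEIS_06, SEIS_07, SEIS_09 are mutually consistent (residuals ≈ 0); SEIS_08 is off by 24.9 km.

SEIS_08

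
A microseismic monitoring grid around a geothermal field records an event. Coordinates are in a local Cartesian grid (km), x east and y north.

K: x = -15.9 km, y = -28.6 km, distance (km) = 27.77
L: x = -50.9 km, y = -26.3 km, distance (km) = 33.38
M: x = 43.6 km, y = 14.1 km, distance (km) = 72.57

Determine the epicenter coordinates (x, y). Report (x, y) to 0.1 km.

x ≈ -26.9 km, y ≈ -3.1 km

Circle about each station: (x + 15.9)² + (y + 28.6)² = 27.77²; (x + 50.9)² + (y + 26.3)² = 33.38²; (x − 43.6)² + (y − 14.1)² = 72.57².
Subtracting the K equation from the L and M equations removes the quadratic terms:
-70.0 x + 4.6 y = 1868.68
119.0 x + 85.4 y = -3466.23
Solving the 2×2 system: x ≈ -26.9, y ≈ -3.1 km.
Check against K (with the unrounded x, y): √((x + 15.9)²+(y + 28.6)²) = 27.77 ≈ 27.77 km. ✓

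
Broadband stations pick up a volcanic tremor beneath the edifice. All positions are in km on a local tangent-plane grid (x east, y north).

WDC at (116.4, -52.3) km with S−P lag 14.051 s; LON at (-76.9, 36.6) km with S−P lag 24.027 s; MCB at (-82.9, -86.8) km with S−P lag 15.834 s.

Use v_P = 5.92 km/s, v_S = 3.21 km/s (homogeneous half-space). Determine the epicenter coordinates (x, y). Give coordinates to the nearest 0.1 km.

Distance from S−P lag: d = Δt · v_P v_S / (v_P − v_S) = Δt · (5.92·3.21)/(5.92−3.21) ≈ 7.0123·Δt.
So d_WDC = 98.53, d_LON = 168.48, d_MCB = 111.03 km.
Circle about each station: (x − 116.4)² + (y + 52.3)² = 98.53²; (x + 76.9)² + (y − 36.6)² = 168.48²; (x + 82.9)² + (y + 86.8)² = 111.03².
Subtracting the WDC equation from the LON and MCB equations removes the quadratic terms:
-386.6 x + 177.8 y = -27708.43
-398.6 x − 69.0 y = -4497.10
Solving the 2×2 system: x ≈ 27.8, y ≈ -95.4 km.

x ≈ 27.8 km, y ≈ -95.4 km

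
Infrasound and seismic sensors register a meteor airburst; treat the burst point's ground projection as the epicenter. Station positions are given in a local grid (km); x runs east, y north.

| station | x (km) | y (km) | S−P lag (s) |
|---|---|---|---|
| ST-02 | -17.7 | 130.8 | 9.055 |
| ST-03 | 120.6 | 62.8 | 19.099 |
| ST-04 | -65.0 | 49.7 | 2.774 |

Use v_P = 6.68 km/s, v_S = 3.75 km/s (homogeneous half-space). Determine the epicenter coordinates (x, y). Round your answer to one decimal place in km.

(-42.6, 57.5)

Distance from S−P lag: d = Δt · v_P v_S / (v_P − v_S) = Δt · (6.68·3.75)/(6.68−3.75) ≈ 8.5495·Δt.
So d_ST-02 = 77.42, d_ST-03 = 163.29, d_ST-04 = 23.72 km.
Circle about each station: (x + 17.7)² + (y − 130.8)² = 77.42²; (x − 120.6)² + (y − 62.8)² = 163.29²; (x + 65.0)² + (y − 49.7)² = 23.72².
Subtracting pairs of circle equations eliminates x²+y² and gives linear equations (the radical axes):
276.6 x − 136.0 y = -19603.50
-94.6 x − 162.2 y = -5295.62
Solving the 2×2 system: x ≈ -42.6, y ≈ 57.5 km.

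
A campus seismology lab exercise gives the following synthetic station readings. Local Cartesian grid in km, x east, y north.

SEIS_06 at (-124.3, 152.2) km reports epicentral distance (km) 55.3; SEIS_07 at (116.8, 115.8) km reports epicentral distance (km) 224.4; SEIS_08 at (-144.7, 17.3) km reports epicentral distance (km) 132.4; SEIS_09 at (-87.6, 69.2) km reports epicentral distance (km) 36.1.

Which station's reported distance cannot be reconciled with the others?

SEIS_08

Solve using three stations at a time. Using SEIS_06, SEIS_07, SEIS_09 (subtract circle equations pairwise → linear system) gives (x, y) ≈ (-107.0, 99.7).
Distances from that point to each station vs reported:
  SEIS_06: calculated 55.3 vs reported 55.3 → residual 0.0 km
  SEIS_07: calculated 224.4 vs reported 224.4 → residual 0.0 km
  SEIS_08: calculated 90.6 vs reported 132.4 → residual 41.8 km
  SEIS_09: calculated 36.1 vs reported 36.1 → residual 0.0 km
SEIS_06, SEIS_07, SEIS_09 are mutually consistent (residuals ≈ 0); SEIS_08 is off by 41.8 km.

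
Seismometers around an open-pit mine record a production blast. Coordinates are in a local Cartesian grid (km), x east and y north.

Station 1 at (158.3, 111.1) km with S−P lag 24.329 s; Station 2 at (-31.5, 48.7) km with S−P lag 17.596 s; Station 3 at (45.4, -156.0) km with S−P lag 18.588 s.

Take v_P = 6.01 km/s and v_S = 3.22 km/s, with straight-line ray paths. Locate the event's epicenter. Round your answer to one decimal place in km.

63.2 km east, -28.3 km north

Distance from S−P lag: d = Δt · v_P v_S / (v_P − v_S) = Δt · (6.01·3.22)/(6.01−3.22) ≈ 6.9363·Δt.
So d_Station 1 = 168.75, d_Station 2 = 122.05, d_Station 3 = 128.93 km.
Circle about each station: (x − 158.3)² + (y − 111.1)² = 168.75²; (x + 31.5)² + (y − 48.7)² = 122.05²; (x − 45.4)² + (y + 156.0)² = 128.93².
Subtracting pairs of circle equations eliminates x²+y² and gives linear equations (the radical axes):
-379.6 x − 124.8 y = -20457.80
-225.8 x − 534.2 y = 848.68
Solving the 2×2 system: x ≈ 63.2, y ≈ -28.3 km.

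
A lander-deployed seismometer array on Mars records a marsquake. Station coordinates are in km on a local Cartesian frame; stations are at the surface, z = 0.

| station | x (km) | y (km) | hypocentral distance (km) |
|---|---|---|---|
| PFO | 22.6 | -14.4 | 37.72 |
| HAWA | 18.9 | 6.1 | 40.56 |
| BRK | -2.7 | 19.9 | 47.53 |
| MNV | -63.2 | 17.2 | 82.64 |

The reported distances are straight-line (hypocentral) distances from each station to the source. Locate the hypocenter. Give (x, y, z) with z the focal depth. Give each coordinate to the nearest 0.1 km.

Each station gives a sphere (x−x_i)² + (y−y_i)² + z² = d_i² (stations at z=0).
Subtracting the PFO sphere from HAWA and BRK: z² cancels, leaving linear equations in x and y:
-7.4 x + 41.0 y = -546.02
-50.6 x + 68.6 y = -1151.12
Solving: x ≈ 6.215, y ≈ -12.196 km (keep extra digits for the depth step; rounded: 6.2, -12.2).
Then from the PFO sphere: z² = 37.72² − (x − 22.6)² − (y + 14.4)² with x = 6.215, y = -12.196, so z ≈ 33.904 ≈ 33.9 km.

x ≈ 6.2 km, y ≈ -12.2 km, depth ≈ 33.9 km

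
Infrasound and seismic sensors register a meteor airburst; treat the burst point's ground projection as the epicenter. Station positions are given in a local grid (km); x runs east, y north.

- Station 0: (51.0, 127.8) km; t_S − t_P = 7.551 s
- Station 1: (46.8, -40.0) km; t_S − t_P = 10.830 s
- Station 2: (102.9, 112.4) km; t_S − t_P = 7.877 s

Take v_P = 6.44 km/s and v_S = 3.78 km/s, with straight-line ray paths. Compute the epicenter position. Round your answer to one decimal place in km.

Distance from S−P lag: d = Δt · v_P v_S / (v_P − v_S) = Δt · (6.44·3.78)/(6.44−3.78) ≈ 9.1516·Δt.
So d_Station 0 = 69.10, d_Station 1 = 99.11, d_Station 2 = 72.09 km.
Circle about each station: (x − 51.0)² + (y − 127.8)² = 69.10²; (x − 46.8)² + (y + 40.0)² = 99.11²; (x − 102.9)² + (y − 112.4)² = 72.09².
Subtracting pairs of circle equations eliminates x²+y² and gives linear equations (the radical axes):
-8.4 x − 335.6 y = -20191.58
103.8 x − 30.8 y = 3866.17
Solving the 2×2 system: x ≈ 54.7, y ≈ 58.8 km.

(54.7, 58.8)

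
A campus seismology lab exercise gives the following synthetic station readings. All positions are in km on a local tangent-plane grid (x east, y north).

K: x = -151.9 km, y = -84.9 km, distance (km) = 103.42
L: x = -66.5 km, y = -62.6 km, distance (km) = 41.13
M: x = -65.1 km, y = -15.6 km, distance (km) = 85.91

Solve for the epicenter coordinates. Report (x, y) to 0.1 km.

Circle about each station: (x + 151.9)² + (y + 84.9)² = 103.42²; (x + 66.5)² + (y + 62.6)² = 41.13²; (x + 65.1)² + (y + 15.6)² = 85.91².
Subtracting the K equation from the L and M equations removes the quadratic terms:
170.8 x + 44.6 y = -12936.59
173.6 x + 138.6 y = -22485.08
Solving the 2×2 system: x ≈ -49.6, y ≈ -100.1 km.

-49.6 km east, -100.1 km north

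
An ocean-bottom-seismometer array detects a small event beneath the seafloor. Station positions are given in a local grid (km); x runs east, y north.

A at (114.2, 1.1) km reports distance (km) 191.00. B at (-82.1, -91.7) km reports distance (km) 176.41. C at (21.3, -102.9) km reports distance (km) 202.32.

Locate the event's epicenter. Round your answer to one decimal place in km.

Circle about each station: (x − 114.2)² + (y − 1.1)² = 191.00²; (x + 82.1)² + (y + 91.7)² = 176.41²; (x − 21.3)² + (y + 102.9)² = 202.32².
Subtracting the A equation from the B and C equations removes the quadratic terms:
-392.6 x − 185.6 y = 7466.96
-185.8 x − 208.0 y = -6453.13
Solving the 2×2 system: x ≈ -58.3, y ≈ 83.1 km.

-58.3 km east, 83.1 km north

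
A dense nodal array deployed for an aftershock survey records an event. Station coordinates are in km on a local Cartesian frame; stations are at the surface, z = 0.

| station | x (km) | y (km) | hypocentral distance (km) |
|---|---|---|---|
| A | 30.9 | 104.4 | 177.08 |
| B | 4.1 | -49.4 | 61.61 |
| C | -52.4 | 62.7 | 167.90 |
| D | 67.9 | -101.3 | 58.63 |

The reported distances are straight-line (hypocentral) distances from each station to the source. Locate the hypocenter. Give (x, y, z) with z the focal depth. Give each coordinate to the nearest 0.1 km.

(45.6, -67.0, 42.0)

Each station gives a sphere (x−x_i)² + (y−y_i)² + z² = d_i² (stations at z=0).
Subtracting the A sphere from B and C: z² cancels, leaving linear equations in x and y:
-53.6 x − 307.6 y = 18164.53
-166.6 x − 83.4 y = -2010.20
Solving: x ≈ 45.606, y ≈ -66.999 km (keep extra digits for the depth step; rounded: 45.6, -67.0).
Then from the A sphere: z² = 177.08² − (x − 30.9)² − (y − 104.4)² with x = 45.606, y = -66.999, so z ≈ 41.993 ≈ 42.0 km.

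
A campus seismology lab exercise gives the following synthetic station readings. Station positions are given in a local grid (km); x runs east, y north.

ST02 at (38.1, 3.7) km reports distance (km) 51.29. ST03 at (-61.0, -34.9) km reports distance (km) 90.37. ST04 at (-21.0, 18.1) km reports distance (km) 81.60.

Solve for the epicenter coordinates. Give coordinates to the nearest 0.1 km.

28.6 km east, -46.7 km north

Circle about each station: (x − 38.1)² + (y − 3.7)² = 51.29²; (x + 61.0)² + (y + 34.9)² = 90.37²; (x + 21.0)² + (y − 18.1)² = 81.60².
Subtracting pairs of circle equations eliminates x²+y² and gives linear equations (the radical axes):
-198.2 x − 77.2 y = -2062.36
-118.2 x + 28.8 y = -4724.59
Solving the 2×2 system: x ≈ 28.6, y ≈ -46.7 km.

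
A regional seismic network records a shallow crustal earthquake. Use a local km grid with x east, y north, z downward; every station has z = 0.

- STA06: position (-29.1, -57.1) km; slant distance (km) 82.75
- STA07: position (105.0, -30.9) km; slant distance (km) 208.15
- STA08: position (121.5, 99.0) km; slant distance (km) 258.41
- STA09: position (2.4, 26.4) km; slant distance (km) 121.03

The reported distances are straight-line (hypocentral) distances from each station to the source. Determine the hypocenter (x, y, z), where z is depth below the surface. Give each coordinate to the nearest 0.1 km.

Each station gives a sphere (x−x_i)² + (y−y_i)² + z² = d_i² (stations at z=0).
Subtracting the STA06 sphere from STA07 and STA08: z² cancels, leaving linear equations in x and y:
268.2 x + 52.4 y = -28606.27
301.2 x + 312.2 y = -39472.14
Solving: x ≈ -100.995, y ≈ -28.995 km (keep extra digits for the depth step; rounded: -101.0, -29.0).
Then from the STA06 sphere: z² = 82.75² − (x + 29.1)² − (y + 57.1)² with x = -100.995, y = -28.995, so z ≈ 29.812 ≈ 29.8 km.
Check against STA09 (with the unrounded solution): distance 121.03 ≈ 121.03 km. ✓

(-101.0, -29.0, 29.8)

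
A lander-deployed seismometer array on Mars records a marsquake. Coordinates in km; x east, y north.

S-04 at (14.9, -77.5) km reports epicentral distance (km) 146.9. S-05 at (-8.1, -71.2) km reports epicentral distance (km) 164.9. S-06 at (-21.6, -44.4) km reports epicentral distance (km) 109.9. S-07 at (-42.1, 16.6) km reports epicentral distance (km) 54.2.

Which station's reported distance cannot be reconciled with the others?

Solve using three stations at a time. Using S-04, S-06, S-07 (subtract circle equations pairwise → linear system) gives (x, y) ≈ (-19.0, 65.3).
Distances from that point to each station vs reported:
  S-04: calculated 146.8 vs reported 146.9 → residual 0.1 km
  S-05: calculated 137.0 vs reported 164.9 → residual 27.9 km
  S-06: calculated 109.8 vs reported 109.9 → residual 0.1 km
  S-07: calculated 54.0 vs reported 54.2 → residual 0.2 km
S-04, S-06, S-07 are mutually consistent (residuals ≈ 0); S-05 is off by 27.9 km.

S-05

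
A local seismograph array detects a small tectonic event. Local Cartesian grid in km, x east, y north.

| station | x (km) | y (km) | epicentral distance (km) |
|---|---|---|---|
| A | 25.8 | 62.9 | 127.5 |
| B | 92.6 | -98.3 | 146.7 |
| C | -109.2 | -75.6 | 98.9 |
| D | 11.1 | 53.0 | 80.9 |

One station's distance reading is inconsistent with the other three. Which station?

A

Solve using three stations at a time. Using B, C, D (subtract circle equations pairwise → linear system) gives (x, y) ≈ (-29.5, -17.0).
Distances from that point to each station vs reported:
  A: calculated 97.2 vs reported 127.5 → residual 30.3 km
  B: calculated 146.7 vs reported 146.7 → residual 0.0 km
  C: calculated 98.9 vs reported 98.9 → residual 0.0 km
  D: calculated 80.9 vs reported 80.9 → residual 0.0 km
B, C, D are mutually consistent (residuals ≈ 0); A is off by 30.3 km.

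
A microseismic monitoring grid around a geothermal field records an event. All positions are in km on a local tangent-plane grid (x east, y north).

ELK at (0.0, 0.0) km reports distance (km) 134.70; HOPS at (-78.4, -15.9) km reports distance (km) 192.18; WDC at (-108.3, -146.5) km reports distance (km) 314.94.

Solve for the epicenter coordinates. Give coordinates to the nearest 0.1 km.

Circle about each station: x² + y² = 134.70²; (x + 78.4)² + (y + 15.9)² = 192.18²; (x + 108.3)² + (y + 146.5)² = 314.94².
Subtracting the ELK equation from the HOPS and WDC equations removes the quadratic terms:
-156.8 x − 31.8 y = -12389.69
-216.6 x − 293.0 y = -47851.97
Solving the 2×2 system: x ≈ 54.0, y ≈ 123.4 km.
Check against ELK (with the unrounded x, y): √(x²+y²) = 134.70 ≈ 134.70 km. ✓

x ≈ 54.0 km, y ≈ 123.4 km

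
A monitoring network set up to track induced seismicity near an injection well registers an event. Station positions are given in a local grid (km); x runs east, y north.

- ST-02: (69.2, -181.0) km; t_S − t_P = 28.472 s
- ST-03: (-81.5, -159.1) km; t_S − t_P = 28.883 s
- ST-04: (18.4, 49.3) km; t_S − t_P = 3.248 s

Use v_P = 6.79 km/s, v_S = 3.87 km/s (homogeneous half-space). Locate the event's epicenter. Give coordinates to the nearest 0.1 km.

Distance from S−P lag: d = Δt · v_P v_S / (v_P − v_S) = Δt · (6.79·3.87)/(6.79−3.87) ≈ 8.9991·Δt.
So d_ST-02 = 256.22, d_ST-03 = 259.92, d_ST-04 = 29.23 km.
Circle about each station: (x − 69.2)² + (y + 181.0)² = 256.22²; (x + 81.5)² + (y + 159.1)² = 259.92²; (x − 18.4)² + (y − 49.3)² = 29.23².
Subtracting the ST-02 equation from the ST-03 and ST-04 equations removes the quadratic terms:
-301.4 x + 43.8 y = -7504.30
-101.6 x + 460.6 y = 30013.71
Solving the 2×2 system: x ≈ 35.5, y ≈ 73.0 km.

(35.5, 73.0)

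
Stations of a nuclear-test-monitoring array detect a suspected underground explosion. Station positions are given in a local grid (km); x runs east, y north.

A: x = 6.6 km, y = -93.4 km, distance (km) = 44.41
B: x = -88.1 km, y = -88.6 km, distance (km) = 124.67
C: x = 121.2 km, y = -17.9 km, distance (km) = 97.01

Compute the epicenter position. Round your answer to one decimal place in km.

Circle about each station: (x − 6.6)² + (y + 93.4)² = 44.41²; (x + 88.1)² + (y + 88.6)² = 124.67²; (x − 121.2)² + (y + 17.9)² = 97.01².
Subtracting the A equation from the B and C equations removes the quadratic terms:
-189.4 x + 9.6 y = -6725.91
229.2 x + 151.0 y = -1195.96
Solving the 2×2 system: x ≈ 32.6, y ≈ -57.4 km.
Check against A (with the unrounded x, y): √((x − 6.6)²+(y + 93.4)²) = 44.40 ≈ 44.41 km. ✓

x ≈ 32.6 km, y ≈ -57.4 km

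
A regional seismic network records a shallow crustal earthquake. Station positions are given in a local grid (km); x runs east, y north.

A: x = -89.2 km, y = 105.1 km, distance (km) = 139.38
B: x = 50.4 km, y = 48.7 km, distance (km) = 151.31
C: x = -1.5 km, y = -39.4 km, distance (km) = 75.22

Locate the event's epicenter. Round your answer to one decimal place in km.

x ≈ -76.5 km, y ≈ -33.7 km

Circle about each station: (x + 89.2)² + (y − 105.1)² = 139.38²; (x − 50.4)² + (y − 48.7)² = 151.31²; (x + 1.5)² + (y + 39.4)² = 75.22².
Subtracting pairs of circle equations eliminates x²+y² and gives linear equations (the radical axes):
279.2 x − 112.8 y = -17558.73
175.4 x − 289.0 y = -3679.30
Solving the 2×2 system: x ≈ -76.5, y ≈ -33.7 km.
Check against A (with the unrounded x, y): √((x + 89.2)²+(y − 105.1)²) = 139.38 ≈ 139.38 km. ✓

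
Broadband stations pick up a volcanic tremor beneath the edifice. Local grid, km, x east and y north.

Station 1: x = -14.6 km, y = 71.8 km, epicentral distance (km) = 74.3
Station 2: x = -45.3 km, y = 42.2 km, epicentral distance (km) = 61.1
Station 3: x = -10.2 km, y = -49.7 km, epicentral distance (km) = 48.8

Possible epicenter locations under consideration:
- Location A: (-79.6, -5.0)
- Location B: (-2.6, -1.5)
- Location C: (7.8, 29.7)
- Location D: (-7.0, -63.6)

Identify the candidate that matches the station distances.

For each candidate, compare |candidate − station| to the reported distance:
Location A: residuals Station 1 26.3, Station 2 2.8, Station 3 33.7 → max 33.7 km
Location B: residuals Station 1 0.0, Station 2 0.0, Station 3 0.0 → max 0.0 km
Location C: residuals Station 1 26.6, Station 2 6.5, Station 3 32.6 → max 32.6 km
Location D: residuals Station 1 61.3, Station 2 51.4, Station 3 34.5 → max 61.3 km
Only Location B has all residuals ≈ 0.

Location B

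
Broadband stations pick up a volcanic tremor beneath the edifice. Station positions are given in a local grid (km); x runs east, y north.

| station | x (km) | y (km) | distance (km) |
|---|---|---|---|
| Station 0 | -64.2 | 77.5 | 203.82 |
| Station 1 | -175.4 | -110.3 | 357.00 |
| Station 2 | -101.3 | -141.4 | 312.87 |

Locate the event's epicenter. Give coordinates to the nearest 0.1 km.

(138.8, 59.2)

Circle about each station: (x + 64.2)² + (y − 77.5)² = 203.82²; (x + 175.4)² + (y + 110.3)² = 357.00²; (x + 101.3)² + (y + 141.4)² = 312.87².
Subtracting pairs of circle equations eliminates x²+y² and gives linear equations (the radical axes):
-222.4 x − 375.6 y = -53103.05
-74.2 x − 437.8 y = -36217.28
Solving the 2×2 system: x ≈ 138.8, y ≈ 59.2 km.
Check against Station 0 (with the unrounded x, y): √((x + 64.2)²+(y − 77.5)²) = 203.81 ≈ 203.82 km. ✓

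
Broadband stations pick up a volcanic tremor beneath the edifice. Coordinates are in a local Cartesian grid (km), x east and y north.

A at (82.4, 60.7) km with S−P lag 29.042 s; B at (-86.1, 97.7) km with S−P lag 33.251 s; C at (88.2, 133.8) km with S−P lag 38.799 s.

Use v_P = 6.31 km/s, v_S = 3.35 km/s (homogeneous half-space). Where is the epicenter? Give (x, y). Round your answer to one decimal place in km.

Distance from S−P lag: d = Δt · v_P v_S / (v_P − v_S) = Δt · (6.31·3.35)/(6.31−3.35) ≈ 7.1414·Δt.
So d_A = 207.40, d_B = 237.46, d_C = 277.08 km.
Circle about each station: (x − 82.4)² + (y − 60.7)² = 207.40²; (x + 86.1)² + (y − 97.7)² = 237.46²; (x − 88.2)² + (y − 133.8)² = 277.08².
Subtracting the A equation from the B and C equations removes the quadratic terms:
-337.0 x + 74.0 y = -6888.24
11.6 x + 146.2 y = -18551.14
Solving the 2×2 system: x ≈ -7.3, y ≈ -126.3 km.
Check against A (with the unrounded x, y): √((x − 82.4)²+(y − 60.7)²) = 207.41 ≈ 207.40 km. ✓

(-7.3, -126.3)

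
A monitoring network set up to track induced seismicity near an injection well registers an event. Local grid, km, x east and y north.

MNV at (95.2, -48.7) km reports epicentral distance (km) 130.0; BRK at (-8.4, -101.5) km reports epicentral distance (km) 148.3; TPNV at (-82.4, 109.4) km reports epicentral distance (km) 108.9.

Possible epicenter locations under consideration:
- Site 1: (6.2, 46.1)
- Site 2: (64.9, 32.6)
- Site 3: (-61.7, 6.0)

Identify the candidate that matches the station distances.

Site 1

For each candidate, compare |candidate − station| to the reported distance:
Site 1: residuals MNV 0.0, BRK 0.0, TPNV 0.0 → max 0.0 km
Site 2: residuals MNV 43.2, BRK 4.5, TPNV 57.2 → max 57.2 km
Site 3: residuals MNV 36.2, BRK 28.3, TPNV 3.4 → max 36.2 km
Only Site 1 has all residuals ≈ 0.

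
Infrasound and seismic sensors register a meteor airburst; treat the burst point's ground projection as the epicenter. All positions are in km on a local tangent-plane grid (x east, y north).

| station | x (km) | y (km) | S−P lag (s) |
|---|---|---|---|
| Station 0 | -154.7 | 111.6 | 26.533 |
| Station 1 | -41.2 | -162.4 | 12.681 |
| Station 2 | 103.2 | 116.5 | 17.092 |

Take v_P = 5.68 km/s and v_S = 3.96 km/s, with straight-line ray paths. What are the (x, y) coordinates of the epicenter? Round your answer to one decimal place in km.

(115.0, -106.7)

Distance from S−P lag: d = Δt · v_P v_S / (v_P − v_S) = Δt · (5.68·3.96)/(5.68−3.96) ≈ 13.0772·Δt.
So d_Station 0 = 346.98, d_Station 1 = 165.83, d_Station 2 = 223.52 km.
Circle about each station: (x + 154.7)² + (y − 111.6)² = 346.98²; (x + 41.2)² + (y + 162.4)² = 165.83²; (x − 103.2)² + (y − 116.5)² = 223.52².
Subtracting the Station 0 equation from the Station 1 and Station 2 equations removes the quadratic terms:
227.0 x − 548.0 y = 84580.08
515.8 x + 9.8 y = 58269.77
Solving the 2×2 system: x ≈ 115.0, y ≈ -106.7 km.
Check against Station 0 (with the unrounded x, y): √((x + 154.7)²+(y − 111.6)²) = 346.98 ≈ 346.98 km. ✓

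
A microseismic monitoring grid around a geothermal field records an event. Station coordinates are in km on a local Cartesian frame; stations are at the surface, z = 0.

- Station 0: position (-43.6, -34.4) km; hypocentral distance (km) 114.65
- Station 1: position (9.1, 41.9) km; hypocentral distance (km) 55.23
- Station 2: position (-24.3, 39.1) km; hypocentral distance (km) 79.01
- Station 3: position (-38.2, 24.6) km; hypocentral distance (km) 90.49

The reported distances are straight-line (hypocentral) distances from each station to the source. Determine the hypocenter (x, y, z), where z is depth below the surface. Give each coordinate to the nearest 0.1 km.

x ≈ 41.1 km, y ≈ 29.6 km, depth ≈ 43.3 km

Each station gives a sphere (x−x_i)² + (y−y_i)² + z² = d_i² (stations at z=0).
Subtracting the Station 0 sphere from Station 1 and Station 2: z² cancels, leaving linear equations in x and y:
105.4 x + 152.6 y = 8848.37
38.6 x + 147.0 y = 5937.02
Solving: x ≈ 41.102, y ≈ 29.595 km (keep extra digits for the depth step; rounded: 41.1, 29.6).
Then from the Station 0 sphere: z² = 114.65² − (x + 43.6)² − (y + 34.4)² with x = 41.102, y = 29.595, so z ≈ 43.299 ≈ 43.3 km.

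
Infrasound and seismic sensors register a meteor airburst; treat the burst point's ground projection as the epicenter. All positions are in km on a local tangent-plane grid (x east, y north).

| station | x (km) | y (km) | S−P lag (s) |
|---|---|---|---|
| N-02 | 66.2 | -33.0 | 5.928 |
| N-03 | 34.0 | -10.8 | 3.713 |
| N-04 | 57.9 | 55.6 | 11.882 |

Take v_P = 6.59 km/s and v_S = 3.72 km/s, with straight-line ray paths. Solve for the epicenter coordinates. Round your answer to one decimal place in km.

15.7 km east, -36.7 km north

Distance from S−P lag: d = Δt · v_P v_S / (v_P − v_S) = Δt · (6.59·3.72)/(6.59−3.72) ≈ 8.5417·Δt.
So d_N-02 = 50.64, d_N-03 = 31.72, d_N-04 = 101.49 km.
Circle about each station: (x − 66.2)² + (y + 33.0)² = 50.64²; (x − 34.0)² + (y + 10.8)² = 31.72²; (x − 57.9)² + (y − 55.6)² = 101.49².
Subtracting pairs of circle equations eliminates x²+y² and gives linear equations (the radical axes):
-64.4 x + 44.4 y = -2640.55
-16.6 x + 177.2 y = -6763.48
Solving the 2×2 system: x ≈ 15.7, y ≈ -36.7 km.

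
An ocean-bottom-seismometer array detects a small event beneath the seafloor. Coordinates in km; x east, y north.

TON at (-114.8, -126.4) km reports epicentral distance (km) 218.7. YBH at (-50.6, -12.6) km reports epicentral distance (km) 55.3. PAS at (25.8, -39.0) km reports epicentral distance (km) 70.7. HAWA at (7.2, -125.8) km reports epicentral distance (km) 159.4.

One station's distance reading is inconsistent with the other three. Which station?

Solve using three stations at a time. Using TON, PAS, HAWA (subtract circle equations pairwise → linear system) gives (x, y) ≈ (37.3, 30.7).
Distances from that point to each station vs reported:
  TON: calculated 218.7 vs reported 218.7 → residual 0.0 km
  YBH: calculated 98.0 vs reported 55.3 → residual 42.7 km
  PAS: calculated 70.7 vs reported 70.7 → residual 0.0 km
  HAWA: calculated 159.4 vs reported 159.4 → residual 0.0 km
TON, PAS, HAWA are mutually consistent (residuals ≈ 0); YBH is off by 42.7 km.

YBH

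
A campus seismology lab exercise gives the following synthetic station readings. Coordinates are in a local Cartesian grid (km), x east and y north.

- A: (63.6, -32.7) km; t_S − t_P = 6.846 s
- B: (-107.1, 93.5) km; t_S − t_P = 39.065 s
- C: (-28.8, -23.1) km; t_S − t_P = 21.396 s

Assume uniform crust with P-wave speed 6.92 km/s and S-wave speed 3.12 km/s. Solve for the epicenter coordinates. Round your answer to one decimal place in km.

Distance from S−P lag: d = Δt · v_P v_S / (v_P − v_S) = Δt · (6.92·3.12)/(6.92−3.12) ≈ 5.6817·Δt.
So d_A = 38.90, d_B = 221.95, d_C = 121.57 km.
Circle about each station: (x − 63.6)² + (y + 32.7)² = 38.90²; (x + 107.1)² + (y − 93.5)² = 221.95²; (x + 28.8)² + (y + 23.1)² = 121.57².
Subtracting pairs of circle equations eliminates x²+y² and gives linear equations (the radical axes):
-341.4 x + 252.4 y = -32650.18
-184.8 x + 19.2 y = -17017.25
Solving the 2×2 system: x ≈ 91.5, y ≈ -5.6 km.

91.5 km east, -5.6 km north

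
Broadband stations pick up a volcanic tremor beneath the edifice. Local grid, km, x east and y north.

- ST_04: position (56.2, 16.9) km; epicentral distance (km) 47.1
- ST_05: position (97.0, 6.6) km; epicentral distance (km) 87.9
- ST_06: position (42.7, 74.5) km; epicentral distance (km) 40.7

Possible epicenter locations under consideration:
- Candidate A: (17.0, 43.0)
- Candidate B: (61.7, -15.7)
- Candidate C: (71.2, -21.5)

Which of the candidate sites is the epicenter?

Candidate A

For each candidate, compare |candidate − station| to the reported distance:
Candidate A: residuals ST_04 0.0, ST_05 0.0, ST_06 0.0 → max 0.0 km
Candidate B: residuals ST_04 14.0, ST_05 46.1, ST_06 51.5 → max 51.5 km
Candidate C: residuals ST_04 5.9, ST_05 49.8, ST_06 59.4 → max 59.4 km
Only Candidate A has all residuals ≈ 0.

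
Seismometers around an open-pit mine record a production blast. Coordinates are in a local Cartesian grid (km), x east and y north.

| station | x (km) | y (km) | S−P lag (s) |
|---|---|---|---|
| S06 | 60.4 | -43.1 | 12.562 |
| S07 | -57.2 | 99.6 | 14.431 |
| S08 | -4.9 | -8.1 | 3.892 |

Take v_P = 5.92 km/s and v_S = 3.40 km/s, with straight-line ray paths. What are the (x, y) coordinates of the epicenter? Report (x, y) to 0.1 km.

Distance from S−P lag: d = Δt · v_P v_S / (v_P − v_S) = Δt · (5.92·3.40)/(5.92−3.40) ≈ 7.9873·Δt.
So d_S06 = 100.34, d_S07 = 115.26, d_S08 = 31.09 km.
Circle about each station: (x − 60.4)² + (y + 43.1)² = 100.34²; (x + 57.2)² + (y − 99.6)² = 115.26²; (x + 4.9)² + (y + 8.1)² = 31.09².
Subtracting the S06 equation from the S07 and S08 equations removes the quadratic terms:
-235.2 x + 285.4 y = 4469.48
-130.6 x + 70.0 y = 3685.38
Solving the 2×2 system: x ≈ -35.5, y ≈ -13.6 km.

x ≈ -35.5 km, y ≈ -13.6 km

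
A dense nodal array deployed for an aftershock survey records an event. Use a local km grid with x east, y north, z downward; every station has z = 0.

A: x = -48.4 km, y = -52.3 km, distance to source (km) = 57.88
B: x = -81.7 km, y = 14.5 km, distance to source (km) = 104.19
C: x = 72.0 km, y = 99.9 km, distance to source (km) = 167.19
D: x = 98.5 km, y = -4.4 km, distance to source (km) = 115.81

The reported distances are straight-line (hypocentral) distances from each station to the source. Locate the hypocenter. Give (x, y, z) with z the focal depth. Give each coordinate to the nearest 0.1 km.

(-3.9, -44.6, 36.2)

Each station gives a sphere (x−x_i)² + (y−y_i)² + z² = d_i² (stations at z=0).
Subtracting the A sphere from B and C: z² cancels, leaving linear equations in x and y:
-66.6 x + 133.6 y = -5698.17
240.8 x + 304.4 y = -14516.24
Solving: x ≈ -3.906, y ≈ -44.598 km (keep extra digits for the depth step; rounded: -3.9, -44.6).
Then from the A sphere: z² = 57.88² − (x + 48.4)² − (y + 52.3)² with x = -3.906, y = -44.598, so z ≈ 36.209 ≈ 36.2 km.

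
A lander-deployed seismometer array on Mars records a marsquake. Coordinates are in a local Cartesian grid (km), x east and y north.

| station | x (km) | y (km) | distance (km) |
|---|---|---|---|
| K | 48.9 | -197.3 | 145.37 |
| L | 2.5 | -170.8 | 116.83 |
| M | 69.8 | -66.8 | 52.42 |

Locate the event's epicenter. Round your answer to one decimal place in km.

x ≈ 18.7 km, y ≈ -55.1 km

Circle about each station: (x − 48.9)² + (y + 197.3)² = 145.37²; (x − 2.5)² + (y + 170.8)² = 116.83²; (x − 69.8)² + (y + 66.8)² = 52.42².
Subtracting the K equation from the L and M equations removes the quadratic terms:
-92.8 x + 53.0 y = -4656.42
41.8 x + 261.0 y = -13599.64
Solving the 2×2 system: x ≈ 18.7, y ≈ -55.1 km.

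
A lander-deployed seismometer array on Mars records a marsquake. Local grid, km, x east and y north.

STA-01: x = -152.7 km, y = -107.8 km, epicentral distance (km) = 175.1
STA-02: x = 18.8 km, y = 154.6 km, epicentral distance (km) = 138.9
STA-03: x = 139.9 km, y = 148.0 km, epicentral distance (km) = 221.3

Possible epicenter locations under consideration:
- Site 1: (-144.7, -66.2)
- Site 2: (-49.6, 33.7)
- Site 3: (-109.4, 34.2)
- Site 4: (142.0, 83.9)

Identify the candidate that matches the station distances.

For each candidate, compare |candidate − station| to the reported distance:
Site 1: residuals STA-01 132.7, STA-02 135.8, STA-03 134.9 → max 135.8 km
Site 2: residuals STA-01 0.0, STA-02 0.0, STA-03 0.0 → max 0.0 km
Site 3: residuals STA-01 26.6, STA-02 37.0, STA-03 52.7 → max 52.7 km
Site 4: residuals STA-01 176.5, STA-02 3.1, STA-03 157.2 → max 176.5 km
Only Site 2 has all residuals ≈ 0.

Site 2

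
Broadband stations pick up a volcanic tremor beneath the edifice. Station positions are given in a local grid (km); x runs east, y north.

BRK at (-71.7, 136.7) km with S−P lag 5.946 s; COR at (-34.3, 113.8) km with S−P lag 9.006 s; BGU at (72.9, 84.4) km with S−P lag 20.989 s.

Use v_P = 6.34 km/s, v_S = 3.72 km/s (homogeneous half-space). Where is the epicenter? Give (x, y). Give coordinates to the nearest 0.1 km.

-114.9 km east, 105.1 km north

Distance from S−P lag: d = Δt · v_P v_S / (v_P − v_S) = Δt · (6.34·3.72)/(6.34−3.72) ≈ 9.0018·Δt.
So d_BRK = 53.52, d_COR = 81.07, d_BGU = 188.94 km.
Circle about each station: (x + 71.7)² + (y − 136.7)² = 53.52²; (x + 34.3)² + (y − 113.8)² = 81.07²; (x − 72.9)² + (y − 84.4)² = 188.94².
Subtracting pairs of circle equations eliminates x²+y² and gives linear equations (the radical axes):
74.8 x − 45.8 y = -13408.80
289.2 x − 104.6 y = -44223.94
Solving the 2×2 system: x ≈ -114.9, y ≈ 105.1 km.
Check against BRK (with the unrounded x, y): √((x + 71.7)²+(y − 136.7)²) = 53.51 ≈ 53.52 km. ✓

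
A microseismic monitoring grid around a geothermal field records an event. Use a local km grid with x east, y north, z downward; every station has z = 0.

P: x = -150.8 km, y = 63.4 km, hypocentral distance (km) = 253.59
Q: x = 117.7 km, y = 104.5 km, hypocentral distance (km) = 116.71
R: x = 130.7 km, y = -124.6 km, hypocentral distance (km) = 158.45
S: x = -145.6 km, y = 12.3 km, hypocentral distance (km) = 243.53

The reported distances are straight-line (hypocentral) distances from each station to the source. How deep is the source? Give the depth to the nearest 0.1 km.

depth ≈ 66.4 km

Each station gives a sphere (x−x_i)² + (y−y_i)² + z² = d_i² (stations at z=0).
Subtracting the P sphere from Q and R: z² cancels, leaving linear equations in x and y:
537.0 x + 82.2 y = 48700.00
563.0 x − 376.0 y = 45048.94
Solving: x ≈ 88.699, y ≈ 13.001 km (keep extra digits for the depth step; rounded: 88.7, 13.0).
Then from the P sphere: z² = 253.59² − (x + 150.8)² − (y − 63.4)² with x = 88.699, y = 13.001, so z ≈ 66.393 ≈ 66.4 km.
Check against S (with the unrounded solution): distance 243.53 ≈ 243.53 km. ✓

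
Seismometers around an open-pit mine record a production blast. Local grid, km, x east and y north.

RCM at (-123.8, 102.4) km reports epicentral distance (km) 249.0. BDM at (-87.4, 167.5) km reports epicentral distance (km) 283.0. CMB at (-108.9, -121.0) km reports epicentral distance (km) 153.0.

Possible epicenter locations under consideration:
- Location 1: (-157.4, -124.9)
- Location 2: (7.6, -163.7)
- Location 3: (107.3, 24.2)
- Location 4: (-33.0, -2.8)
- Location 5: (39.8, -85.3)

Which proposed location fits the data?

For each candidate, compare |candidate − station| to the reported distance:
Location 1: residuals RCM 19.2, BDM 17.7, CMB 104.3 → max 104.3 km
Location 2: residuals RCM 47.8, BDM 61.6, CMB 28.9 → max 61.6 km
Location 3: residuals RCM 5.0, BDM 41.3, CMB 107.4 → max 107.4 km
Location 4: residuals RCM 110.0, BDM 104.2, CMB 12.5 → max 110.0 km
Location 5: residuals RCM 0.0, BDM 0.0, CMB 0.1 → max 0.1 km
Only Location 5 has all residuals ≈ 0.

Location 5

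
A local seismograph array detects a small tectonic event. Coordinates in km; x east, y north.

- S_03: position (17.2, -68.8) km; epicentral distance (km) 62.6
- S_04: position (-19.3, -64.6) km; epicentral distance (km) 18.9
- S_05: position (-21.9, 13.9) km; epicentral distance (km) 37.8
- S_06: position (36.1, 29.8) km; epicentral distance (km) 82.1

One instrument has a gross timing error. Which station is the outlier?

Solve using three stations at a time. Using S_03, S_05, S_06 (subtract circle equations pairwise → linear system) gives (x, y) ≈ (-26.2, -23.7).
Distances from that point to each station vs reported:
  S_03: calculated 62.6 vs reported 62.6 → residual 0.0 km
  S_04: calculated 41.5 vs reported 18.9 → residual 22.6 km
  S_05: calculated 37.8 vs reported 37.8 → residual 0.0 km
  S_06: calculated 82.1 vs reported 82.1 → residual 0.0 km
S_03, S_05, S_06 are mutually consistent (residuals ≈ 0); S_04 is off by 22.6 km.

S_04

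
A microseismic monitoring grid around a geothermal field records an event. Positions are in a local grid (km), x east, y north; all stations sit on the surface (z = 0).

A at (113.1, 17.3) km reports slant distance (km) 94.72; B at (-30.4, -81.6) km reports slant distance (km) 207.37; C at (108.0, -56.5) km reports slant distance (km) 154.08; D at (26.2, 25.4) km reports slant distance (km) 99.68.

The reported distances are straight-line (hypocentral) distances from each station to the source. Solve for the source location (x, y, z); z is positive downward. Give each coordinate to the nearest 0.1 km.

x ≈ 80.9 km, y ≈ 82.5 km, depth ≈ 60.7 km

Each station gives a sphere (x−x_i)² + (y−y_i)² + z² = d_i² (stations at z=0).
Subtracting the A sphere from B and C: z² cancels, leaving linear equations in x and y:
-287.0 x − 197.8 y = -39538.62
-10.2 x − 147.6 y = -13003.42
Solving: x ≈ 80.901, y ≈ 82.508 km (keep extra digits for the depth step; rounded: 80.9, 82.5).
Then from the A sphere: z² = 94.72² − (x − 113.1)² − (y − 17.3)² with x = 80.901, y = 82.508, so z ≈ 60.688 ≈ 60.7 km.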